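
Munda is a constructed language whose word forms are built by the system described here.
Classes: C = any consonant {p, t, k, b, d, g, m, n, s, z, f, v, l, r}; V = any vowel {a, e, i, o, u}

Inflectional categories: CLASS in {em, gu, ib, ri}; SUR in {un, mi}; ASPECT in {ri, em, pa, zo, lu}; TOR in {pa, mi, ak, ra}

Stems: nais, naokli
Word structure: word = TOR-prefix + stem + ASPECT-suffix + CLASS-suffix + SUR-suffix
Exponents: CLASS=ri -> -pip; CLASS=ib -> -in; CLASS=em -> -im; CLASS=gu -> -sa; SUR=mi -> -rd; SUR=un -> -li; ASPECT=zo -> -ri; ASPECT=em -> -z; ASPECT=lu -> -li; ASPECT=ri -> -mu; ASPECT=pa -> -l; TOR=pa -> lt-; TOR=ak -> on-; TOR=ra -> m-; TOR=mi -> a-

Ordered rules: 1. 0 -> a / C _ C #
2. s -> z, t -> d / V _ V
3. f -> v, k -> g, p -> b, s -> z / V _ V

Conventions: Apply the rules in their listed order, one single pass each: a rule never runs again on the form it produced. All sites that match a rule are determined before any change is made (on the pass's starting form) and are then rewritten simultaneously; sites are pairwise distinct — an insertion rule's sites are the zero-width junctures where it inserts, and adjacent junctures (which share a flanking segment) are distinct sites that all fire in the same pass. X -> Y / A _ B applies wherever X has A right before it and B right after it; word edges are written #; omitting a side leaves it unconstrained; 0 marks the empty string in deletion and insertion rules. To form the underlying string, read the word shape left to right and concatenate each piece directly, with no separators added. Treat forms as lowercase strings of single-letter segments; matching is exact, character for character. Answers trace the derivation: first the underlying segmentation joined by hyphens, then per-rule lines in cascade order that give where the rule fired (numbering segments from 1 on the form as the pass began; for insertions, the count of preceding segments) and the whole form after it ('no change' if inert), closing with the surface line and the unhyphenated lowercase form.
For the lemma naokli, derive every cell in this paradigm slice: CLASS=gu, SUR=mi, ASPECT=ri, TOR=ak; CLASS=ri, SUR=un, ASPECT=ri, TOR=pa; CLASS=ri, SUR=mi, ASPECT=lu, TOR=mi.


cell CLASS=gu, SUR=mi, ASPECT=ri, TOR=ak:
underlying: on-naokli-mu-sa-rd
1. 0 -> a / C _ C #: inserts after position(s) 13: onnaoklimusarad
2. s -> z, t -> d / V _ V: fires at position(s) 11: onnaoklimuzarad
3. f -> v, k -> g, p -> b, s -> z / V _ V: no change
surface: onnaoklimuzarad

cell CLASS=ri, SUR=un, ASPECT=ri, TOR=pa:
underlying: lt-naokli-mu-pip-li
1. 0 -> a / C _ C #: no change
2. s -> z, t -> d / V _ V: no change
3. f -> v, k -> g, p -> b, s -> z / V _ V: fires at position(s) 11: ltnaoklimubipli
surface: ltnaoklimubipli

cell CLASS=ri, SUR=mi, ASPECT=lu, TOR=mi:
underlying: a-naokli-li-pip-rd
1. 0 -> a / C _ C #: inserts after position(s) 13: anaoklilipiprad
2. s -> z, t -> d / V _ V: no change
3. f -> v, k -> g, p -> b, s -> z / V _ V: fires at position(s) 10: anaoklilibiprad
surface: anaoklilibiprad


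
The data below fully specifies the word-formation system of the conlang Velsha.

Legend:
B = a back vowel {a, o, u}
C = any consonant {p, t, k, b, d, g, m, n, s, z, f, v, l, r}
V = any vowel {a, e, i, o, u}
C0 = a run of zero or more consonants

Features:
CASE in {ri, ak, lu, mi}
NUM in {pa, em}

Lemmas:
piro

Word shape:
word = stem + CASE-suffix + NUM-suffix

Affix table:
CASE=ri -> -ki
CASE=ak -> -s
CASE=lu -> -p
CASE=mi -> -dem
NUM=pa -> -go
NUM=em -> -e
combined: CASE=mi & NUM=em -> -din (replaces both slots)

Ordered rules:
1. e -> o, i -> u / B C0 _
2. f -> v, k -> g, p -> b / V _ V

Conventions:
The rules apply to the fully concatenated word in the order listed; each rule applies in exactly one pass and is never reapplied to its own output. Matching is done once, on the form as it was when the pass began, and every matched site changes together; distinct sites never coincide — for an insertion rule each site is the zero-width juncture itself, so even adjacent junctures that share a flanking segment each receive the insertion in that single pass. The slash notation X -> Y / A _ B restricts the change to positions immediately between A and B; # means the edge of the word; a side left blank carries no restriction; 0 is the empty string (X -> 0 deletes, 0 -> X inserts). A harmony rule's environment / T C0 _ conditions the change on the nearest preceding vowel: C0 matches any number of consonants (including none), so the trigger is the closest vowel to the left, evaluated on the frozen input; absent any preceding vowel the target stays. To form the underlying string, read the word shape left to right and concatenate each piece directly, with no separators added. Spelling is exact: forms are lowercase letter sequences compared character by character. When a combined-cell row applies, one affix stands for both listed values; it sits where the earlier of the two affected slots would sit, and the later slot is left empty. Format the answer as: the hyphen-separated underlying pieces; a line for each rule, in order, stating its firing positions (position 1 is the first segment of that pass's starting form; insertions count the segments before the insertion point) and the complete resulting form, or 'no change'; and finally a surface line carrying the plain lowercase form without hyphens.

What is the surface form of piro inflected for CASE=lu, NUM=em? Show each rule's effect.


underlying: piro-p-e
1. e -> o, i -> u / B C0 _: fires at position(s) 6: piropo
2. f -> v, k -> g, p -> b / V _ V: fires at position(s) 5: pirobo
surface: pirobo


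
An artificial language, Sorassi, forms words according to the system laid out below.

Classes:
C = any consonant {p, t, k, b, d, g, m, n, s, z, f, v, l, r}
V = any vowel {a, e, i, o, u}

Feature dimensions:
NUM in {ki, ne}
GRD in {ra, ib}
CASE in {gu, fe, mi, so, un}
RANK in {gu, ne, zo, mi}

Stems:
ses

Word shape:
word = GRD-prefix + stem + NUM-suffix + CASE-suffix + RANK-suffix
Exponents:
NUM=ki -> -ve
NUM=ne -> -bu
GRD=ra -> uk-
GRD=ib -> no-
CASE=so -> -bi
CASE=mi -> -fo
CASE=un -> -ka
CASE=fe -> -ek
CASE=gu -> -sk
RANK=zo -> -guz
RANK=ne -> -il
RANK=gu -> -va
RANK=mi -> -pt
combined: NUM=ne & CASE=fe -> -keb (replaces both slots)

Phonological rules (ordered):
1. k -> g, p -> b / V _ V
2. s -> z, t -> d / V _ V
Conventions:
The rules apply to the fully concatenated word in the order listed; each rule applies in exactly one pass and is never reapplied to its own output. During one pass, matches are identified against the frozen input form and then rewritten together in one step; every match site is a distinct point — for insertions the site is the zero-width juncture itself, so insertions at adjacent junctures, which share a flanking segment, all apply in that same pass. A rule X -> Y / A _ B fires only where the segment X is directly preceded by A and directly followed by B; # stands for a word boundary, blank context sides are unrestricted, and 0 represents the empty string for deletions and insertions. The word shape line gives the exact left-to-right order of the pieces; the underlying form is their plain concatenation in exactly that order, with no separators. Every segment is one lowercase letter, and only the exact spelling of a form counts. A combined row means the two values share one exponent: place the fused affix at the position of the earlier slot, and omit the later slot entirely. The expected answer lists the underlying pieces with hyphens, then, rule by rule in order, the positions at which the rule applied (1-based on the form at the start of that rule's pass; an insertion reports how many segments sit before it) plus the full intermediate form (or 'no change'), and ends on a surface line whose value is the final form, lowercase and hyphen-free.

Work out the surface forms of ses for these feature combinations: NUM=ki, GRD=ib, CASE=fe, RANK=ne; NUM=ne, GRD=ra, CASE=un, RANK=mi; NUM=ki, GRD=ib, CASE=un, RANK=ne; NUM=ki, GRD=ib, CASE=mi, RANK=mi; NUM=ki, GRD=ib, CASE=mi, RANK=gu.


cell NUM=ki, GRD=ib, CASE=fe, RANK=ne:
underlying: no-ses-ve-ek-il
1. k -> g, p -> b / V _ V: fires at position(s) 9: nosesveegil
2. s -> z, t -> d / V _ V: fires at position(s) 3: nozesveegil
surface: nozesveegil

cell NUM=ne, GRD=ra, CASE=un, RANK=mi:
underlying: uk-ses-bu-ka-pt
1. k -> g, p -> b / V _ V: fires at position(s) 8: uksesbugapt
2. s -> z, t -> d / V _ V: no change
surface: uksesbugapt

cell NUM=ki, GRD=ib, CASE=un, RANK=ne:
underlying: no-ses-ve-ka-il
1. k -> g, p -> b / V _ V: fires at position(s) 8: nosesvegail
2. s -> z, t -> d / V _ V: fires at position(s) 3: nozesvegail
surface: nozesvegail

cell NUM=ki, GRD=ib, CASE=mi, RANK=mi:
underlying: no-ses-ve-fo-pt
1. k -> g, p -> b / V _ V: no change
2. s -> z, t -> d / V _ V: fires at position(s) 3: nozesvefopt
surface: nozesvefopt

cell NUM=ki, GRD=ib, CASE=mi, RANK=gu:
underlying: no-ses-ve-fo-va
1. k -> g, p -> b / V _ V: no change
2. s -> z, t -> d / V _ V: fires at position(s) 3: nozesvefova
surface: nozesvefova


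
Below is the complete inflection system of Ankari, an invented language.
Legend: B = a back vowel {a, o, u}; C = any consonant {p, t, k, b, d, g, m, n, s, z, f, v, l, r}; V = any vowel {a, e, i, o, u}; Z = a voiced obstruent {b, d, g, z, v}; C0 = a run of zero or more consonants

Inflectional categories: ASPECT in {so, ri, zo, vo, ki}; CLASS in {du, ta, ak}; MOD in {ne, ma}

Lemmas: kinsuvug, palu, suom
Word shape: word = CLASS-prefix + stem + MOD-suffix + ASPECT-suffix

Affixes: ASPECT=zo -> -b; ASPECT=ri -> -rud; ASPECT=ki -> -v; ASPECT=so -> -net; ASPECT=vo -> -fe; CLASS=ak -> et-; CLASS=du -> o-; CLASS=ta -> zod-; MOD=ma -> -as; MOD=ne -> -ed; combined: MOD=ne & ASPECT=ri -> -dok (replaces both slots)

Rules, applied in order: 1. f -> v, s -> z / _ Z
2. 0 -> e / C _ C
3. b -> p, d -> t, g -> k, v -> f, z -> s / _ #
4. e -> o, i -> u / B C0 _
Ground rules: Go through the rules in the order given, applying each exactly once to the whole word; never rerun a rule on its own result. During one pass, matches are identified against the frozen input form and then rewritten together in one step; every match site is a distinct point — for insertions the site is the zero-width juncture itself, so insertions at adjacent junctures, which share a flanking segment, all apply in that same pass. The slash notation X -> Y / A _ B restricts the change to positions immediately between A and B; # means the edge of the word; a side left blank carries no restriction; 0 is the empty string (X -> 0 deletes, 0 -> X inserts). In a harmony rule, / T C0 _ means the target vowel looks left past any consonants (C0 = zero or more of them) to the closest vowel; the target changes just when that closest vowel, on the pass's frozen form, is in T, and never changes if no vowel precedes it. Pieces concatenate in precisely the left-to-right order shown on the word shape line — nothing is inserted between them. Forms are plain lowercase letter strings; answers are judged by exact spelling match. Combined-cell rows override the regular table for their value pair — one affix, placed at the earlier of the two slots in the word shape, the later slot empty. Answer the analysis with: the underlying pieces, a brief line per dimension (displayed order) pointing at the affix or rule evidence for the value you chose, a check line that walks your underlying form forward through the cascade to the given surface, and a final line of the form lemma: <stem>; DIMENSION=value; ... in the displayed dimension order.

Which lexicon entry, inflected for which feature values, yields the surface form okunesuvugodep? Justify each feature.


underlying: o-kinsuvug-ed-b
ASPECT=zo - signalled by the affix -b
CLASS=du - signalled by the affix o-
MOD=ne - signalled by the affix -ed
check: okinsuvugedb -> okinsuvugedb -> okinesuvugedeb -> okinesuvugedep -> okunesuvugodep
lemma: kinsuvug; ASPECT=zo; CLASS=du; MOD=ne


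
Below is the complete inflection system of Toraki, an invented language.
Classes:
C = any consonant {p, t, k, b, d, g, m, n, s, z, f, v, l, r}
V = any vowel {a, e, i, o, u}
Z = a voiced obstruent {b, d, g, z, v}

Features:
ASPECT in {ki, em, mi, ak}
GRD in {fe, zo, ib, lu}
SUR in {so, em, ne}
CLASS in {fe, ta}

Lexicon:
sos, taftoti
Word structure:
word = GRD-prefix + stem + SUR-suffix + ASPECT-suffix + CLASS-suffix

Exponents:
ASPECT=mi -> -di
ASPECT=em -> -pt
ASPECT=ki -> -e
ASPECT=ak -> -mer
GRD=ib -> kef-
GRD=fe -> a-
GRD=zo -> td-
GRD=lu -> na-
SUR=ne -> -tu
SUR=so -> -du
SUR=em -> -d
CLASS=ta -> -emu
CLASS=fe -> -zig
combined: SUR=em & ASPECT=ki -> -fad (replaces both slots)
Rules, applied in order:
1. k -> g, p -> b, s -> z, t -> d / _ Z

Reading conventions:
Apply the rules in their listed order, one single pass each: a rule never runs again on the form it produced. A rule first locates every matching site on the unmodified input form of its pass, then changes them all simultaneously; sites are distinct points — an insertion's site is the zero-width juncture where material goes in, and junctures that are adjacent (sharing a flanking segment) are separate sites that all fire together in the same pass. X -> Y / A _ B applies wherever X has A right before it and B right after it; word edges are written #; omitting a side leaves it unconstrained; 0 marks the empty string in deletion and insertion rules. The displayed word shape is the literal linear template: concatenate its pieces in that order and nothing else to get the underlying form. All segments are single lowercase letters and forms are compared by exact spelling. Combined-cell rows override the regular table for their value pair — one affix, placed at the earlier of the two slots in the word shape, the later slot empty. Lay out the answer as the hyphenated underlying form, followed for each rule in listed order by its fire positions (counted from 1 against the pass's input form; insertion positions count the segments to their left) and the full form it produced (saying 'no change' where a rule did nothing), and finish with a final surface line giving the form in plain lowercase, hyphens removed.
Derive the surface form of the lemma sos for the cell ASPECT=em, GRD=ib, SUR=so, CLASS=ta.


underlying: kef-sos-du-pt-emu
1. k -> g, p -> b, s -> z, t -> d / _ Z: fires at position(s) 6: kefsozduptemu
surface: kefsozduptemu


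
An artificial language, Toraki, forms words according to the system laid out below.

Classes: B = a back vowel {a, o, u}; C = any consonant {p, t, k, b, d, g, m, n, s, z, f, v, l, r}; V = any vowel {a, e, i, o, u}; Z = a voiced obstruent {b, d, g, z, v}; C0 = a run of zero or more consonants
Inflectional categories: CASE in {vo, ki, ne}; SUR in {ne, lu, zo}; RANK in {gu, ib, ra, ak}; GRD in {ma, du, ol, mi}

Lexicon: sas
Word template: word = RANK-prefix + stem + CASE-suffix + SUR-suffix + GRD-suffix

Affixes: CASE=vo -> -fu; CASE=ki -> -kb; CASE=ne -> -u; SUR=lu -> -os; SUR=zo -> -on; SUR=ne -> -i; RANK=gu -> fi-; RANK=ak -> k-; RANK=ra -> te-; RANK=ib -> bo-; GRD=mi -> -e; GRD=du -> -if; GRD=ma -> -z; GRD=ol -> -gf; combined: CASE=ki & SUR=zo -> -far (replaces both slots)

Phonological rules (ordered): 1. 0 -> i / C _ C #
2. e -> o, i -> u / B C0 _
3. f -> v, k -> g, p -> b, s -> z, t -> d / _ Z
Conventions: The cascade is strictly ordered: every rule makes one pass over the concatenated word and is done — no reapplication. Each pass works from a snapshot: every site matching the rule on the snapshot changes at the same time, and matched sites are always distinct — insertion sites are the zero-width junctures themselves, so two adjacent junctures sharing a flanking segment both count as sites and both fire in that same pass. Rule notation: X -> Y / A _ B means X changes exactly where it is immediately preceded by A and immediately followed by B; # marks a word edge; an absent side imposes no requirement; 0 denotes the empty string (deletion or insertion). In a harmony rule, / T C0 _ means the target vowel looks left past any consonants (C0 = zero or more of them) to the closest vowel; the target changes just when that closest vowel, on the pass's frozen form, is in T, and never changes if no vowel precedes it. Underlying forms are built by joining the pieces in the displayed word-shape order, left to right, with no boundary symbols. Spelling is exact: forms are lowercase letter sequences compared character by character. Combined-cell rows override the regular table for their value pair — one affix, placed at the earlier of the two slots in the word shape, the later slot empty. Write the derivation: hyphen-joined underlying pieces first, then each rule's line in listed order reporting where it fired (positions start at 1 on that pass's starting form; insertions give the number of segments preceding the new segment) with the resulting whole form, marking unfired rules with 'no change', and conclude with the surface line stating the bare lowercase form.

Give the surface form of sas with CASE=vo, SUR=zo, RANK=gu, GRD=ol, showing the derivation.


underlying: fi-sas-fu-on-gf
1. 0 -> i / C _ C #: inserts after position(s) 10: fisasfuongif
2. e -> o, i -> u / B C0 _: fires at position(s) 11: fisasfuonguf
3. f -> v, k -> g, p -> b, s -> z, t -> d / _ Z: no change
surface: fisasfuonguf


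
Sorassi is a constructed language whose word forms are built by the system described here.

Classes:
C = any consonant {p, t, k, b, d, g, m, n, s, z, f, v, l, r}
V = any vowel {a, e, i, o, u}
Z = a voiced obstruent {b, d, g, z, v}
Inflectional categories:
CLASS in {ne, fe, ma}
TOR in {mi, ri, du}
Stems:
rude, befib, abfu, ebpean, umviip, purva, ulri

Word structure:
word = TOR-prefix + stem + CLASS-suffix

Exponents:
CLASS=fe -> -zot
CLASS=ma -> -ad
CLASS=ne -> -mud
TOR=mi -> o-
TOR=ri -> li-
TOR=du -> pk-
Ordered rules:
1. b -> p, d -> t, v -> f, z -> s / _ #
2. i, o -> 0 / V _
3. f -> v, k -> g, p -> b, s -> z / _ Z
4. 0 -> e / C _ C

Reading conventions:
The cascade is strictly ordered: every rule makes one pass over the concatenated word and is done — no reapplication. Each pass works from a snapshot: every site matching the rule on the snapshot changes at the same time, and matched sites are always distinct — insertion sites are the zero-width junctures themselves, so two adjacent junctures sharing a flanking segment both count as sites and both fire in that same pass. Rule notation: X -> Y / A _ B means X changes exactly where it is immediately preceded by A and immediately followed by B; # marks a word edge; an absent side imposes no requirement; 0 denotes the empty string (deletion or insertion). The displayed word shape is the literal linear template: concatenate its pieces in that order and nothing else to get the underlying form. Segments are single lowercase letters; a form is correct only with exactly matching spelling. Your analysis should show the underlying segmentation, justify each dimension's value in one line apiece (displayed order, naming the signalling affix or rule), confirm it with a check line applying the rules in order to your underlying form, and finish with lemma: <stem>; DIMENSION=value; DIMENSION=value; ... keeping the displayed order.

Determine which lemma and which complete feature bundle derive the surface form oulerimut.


underlying: o-ulri-mud
CLASS=ne - signalled by the affix -mud
TOR=mi - signalled by the affix o-
check: oulrimud -> oulrimut -> oulrimut -> oulrimut -> oulerimut
lemma: ulri; CLASS=ne; TOR=mi


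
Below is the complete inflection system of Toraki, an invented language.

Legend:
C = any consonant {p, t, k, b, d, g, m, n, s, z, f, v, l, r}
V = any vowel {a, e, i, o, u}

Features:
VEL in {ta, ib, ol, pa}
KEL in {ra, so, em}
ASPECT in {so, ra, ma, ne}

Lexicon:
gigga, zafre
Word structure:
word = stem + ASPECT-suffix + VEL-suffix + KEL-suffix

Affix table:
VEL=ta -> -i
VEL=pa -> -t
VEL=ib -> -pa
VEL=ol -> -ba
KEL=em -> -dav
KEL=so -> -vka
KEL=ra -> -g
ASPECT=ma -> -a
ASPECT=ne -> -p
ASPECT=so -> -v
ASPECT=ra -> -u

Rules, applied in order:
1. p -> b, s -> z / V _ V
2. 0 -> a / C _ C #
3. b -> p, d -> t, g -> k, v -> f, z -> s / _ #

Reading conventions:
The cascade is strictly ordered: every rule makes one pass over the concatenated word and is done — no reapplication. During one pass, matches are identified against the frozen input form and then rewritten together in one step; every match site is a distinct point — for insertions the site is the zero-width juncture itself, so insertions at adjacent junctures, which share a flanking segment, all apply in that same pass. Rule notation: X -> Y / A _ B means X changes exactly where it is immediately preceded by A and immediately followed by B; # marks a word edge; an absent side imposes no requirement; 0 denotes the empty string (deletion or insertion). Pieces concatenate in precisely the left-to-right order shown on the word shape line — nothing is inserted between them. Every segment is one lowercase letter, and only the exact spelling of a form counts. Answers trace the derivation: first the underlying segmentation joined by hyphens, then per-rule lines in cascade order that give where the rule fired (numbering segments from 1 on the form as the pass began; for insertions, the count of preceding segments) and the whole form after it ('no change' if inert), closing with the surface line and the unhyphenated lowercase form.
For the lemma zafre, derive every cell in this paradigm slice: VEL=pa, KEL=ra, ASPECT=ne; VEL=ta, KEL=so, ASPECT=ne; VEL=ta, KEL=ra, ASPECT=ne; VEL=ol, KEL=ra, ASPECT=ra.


cell VEL=pa, KEL=ra, ASPECT=ne:
underlying: zafre-p-t-g
1. p -> b, s -> z / V _ V: no change
2. 0 -> a / C _ C #: inserts after position(s) 7: zafreptag
3. b -> p, d -> t, g -> k, v -> f, z -> s / _ #: fires at position(s) 9: zafreptak
surface: zafreptak

cell VEL=ta, KEL=so, ASPECT=ne:
underlying: zafre-p-i-vka
1. p -> b, s -> z / V _ V: fires at position(s) 6: zafrebivka
2. 0 -> a / C _ C #: no change
3. b -> p, d -> t, g -> k, v -> f, z -> s / _ #: no change
surface: zafrebivka

cell VEL=ta, KEL=ra, ASPECT=ne:
underlying: zafre-p-i-g
1. p -> b, s -> z / V _ V: fires at position(s) 6: zafrebig
2. 0 -> a / C _ C #: no change
3. b -> p, d -> t, g -> k, v -> f, z -> s / _ #: fires at position(s) 8: zafrebik
surface: zafrebik

cell VEL=ol, KEL=ra, ASPECT=ra:
underlying: zafre-u-ba-g
1. p -> b, s -> z / V _ V: no change
2. 0 -> a / C _ C #: no change
3. b -> p, d -> t, g -> k, v -> f, z -> s / _ #: fires at position(s) 9: zafreubak
surface: zafreubak


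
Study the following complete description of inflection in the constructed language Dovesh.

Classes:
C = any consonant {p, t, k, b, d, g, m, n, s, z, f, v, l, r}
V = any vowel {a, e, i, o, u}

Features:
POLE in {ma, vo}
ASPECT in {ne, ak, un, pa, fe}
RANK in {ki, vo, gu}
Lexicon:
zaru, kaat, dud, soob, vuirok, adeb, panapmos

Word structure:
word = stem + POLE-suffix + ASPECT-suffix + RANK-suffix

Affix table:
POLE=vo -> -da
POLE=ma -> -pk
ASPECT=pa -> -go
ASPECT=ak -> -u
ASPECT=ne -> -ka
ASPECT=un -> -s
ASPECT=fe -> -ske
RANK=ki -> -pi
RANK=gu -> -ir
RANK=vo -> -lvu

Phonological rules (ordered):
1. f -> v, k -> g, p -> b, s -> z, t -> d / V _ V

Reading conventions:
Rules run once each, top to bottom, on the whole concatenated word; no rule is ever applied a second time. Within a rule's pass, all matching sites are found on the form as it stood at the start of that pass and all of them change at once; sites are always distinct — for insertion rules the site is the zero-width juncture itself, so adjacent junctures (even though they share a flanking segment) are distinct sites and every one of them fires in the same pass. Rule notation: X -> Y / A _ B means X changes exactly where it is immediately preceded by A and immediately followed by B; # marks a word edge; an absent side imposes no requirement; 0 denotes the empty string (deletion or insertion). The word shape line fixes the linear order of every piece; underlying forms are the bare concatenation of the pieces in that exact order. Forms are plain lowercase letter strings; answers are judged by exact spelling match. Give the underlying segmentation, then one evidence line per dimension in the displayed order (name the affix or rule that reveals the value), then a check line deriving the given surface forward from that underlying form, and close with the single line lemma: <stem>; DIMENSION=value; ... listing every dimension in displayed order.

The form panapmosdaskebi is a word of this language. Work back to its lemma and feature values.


underlying: panapmos-da-ske-pi
POLE=vo - signalled by the affix -da
ASPECT=fe - signalled by the affix -ske
RANK=ki - signalled by the affix -pi
check: panapmosdaskepi -> panapmosdaskebi
lemma: panapmos; POLE=vo; ASPECT=fe; RANK=ki


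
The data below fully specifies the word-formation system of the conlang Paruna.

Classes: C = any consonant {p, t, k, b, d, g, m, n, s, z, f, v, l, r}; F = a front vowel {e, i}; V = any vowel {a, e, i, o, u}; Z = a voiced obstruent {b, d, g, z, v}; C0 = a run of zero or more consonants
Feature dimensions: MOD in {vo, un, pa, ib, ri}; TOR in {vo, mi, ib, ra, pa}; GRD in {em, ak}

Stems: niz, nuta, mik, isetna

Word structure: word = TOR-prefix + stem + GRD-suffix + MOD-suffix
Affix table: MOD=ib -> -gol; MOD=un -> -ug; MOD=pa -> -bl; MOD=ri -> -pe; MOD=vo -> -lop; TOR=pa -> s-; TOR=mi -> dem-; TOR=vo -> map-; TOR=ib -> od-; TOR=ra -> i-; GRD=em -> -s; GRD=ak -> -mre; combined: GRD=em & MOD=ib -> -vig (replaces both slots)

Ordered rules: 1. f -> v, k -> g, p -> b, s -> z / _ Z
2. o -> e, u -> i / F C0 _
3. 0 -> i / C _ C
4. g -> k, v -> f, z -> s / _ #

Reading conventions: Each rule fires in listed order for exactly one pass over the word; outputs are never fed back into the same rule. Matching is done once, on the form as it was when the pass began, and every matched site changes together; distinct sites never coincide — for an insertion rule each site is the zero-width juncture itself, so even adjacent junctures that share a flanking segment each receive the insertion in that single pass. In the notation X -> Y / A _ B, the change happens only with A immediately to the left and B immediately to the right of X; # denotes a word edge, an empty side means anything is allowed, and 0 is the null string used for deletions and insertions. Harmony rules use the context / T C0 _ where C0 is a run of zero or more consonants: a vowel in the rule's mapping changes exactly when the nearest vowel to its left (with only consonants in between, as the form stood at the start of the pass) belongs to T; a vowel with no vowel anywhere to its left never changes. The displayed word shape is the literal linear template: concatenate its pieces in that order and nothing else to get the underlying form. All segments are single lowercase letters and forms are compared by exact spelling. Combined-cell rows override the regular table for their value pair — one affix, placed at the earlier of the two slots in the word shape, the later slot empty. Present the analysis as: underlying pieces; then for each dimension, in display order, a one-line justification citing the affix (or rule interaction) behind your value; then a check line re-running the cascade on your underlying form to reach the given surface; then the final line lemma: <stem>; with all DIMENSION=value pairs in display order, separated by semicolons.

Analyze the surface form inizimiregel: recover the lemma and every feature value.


underlying: i-niz-mre-gol
MOD=ib - signalled by the affix -gol
TOR=ra - signalled by the affix i-
GRD=ak - signalled by the affix -mre
check: inizmregol -> inizmregol -> inizmregel -> inizimiregel -> inizimiregel
lemma: niz; MOD=ib; TOR=ra; GRD=ak


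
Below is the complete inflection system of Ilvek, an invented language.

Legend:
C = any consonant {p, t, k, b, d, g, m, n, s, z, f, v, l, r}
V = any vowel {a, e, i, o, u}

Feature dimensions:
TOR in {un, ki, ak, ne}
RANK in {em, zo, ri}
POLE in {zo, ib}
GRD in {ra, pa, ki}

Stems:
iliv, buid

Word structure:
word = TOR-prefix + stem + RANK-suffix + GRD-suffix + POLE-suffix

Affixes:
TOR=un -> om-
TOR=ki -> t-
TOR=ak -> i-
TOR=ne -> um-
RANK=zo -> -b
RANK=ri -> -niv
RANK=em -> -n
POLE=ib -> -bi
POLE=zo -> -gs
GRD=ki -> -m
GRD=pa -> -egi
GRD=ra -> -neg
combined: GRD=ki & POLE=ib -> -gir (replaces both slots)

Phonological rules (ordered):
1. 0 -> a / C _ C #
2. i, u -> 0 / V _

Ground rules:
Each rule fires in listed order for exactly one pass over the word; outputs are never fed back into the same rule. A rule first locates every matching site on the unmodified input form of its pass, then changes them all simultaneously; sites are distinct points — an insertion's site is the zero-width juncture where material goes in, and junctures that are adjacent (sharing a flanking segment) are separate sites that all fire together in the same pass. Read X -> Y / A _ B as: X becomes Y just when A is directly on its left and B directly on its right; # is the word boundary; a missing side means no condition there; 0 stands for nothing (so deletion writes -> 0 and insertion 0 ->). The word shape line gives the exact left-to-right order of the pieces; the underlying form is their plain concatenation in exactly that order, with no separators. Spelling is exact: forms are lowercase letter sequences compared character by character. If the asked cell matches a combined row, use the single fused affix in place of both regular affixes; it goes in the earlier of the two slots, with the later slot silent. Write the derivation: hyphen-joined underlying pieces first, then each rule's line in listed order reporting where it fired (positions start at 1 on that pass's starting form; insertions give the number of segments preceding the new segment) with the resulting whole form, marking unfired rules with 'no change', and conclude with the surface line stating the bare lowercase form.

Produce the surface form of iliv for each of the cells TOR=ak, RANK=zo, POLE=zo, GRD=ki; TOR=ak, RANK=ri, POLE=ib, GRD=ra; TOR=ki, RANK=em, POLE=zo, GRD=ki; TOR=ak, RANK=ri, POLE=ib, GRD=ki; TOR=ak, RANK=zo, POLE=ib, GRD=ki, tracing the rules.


cell TOR=ak, RANK=zo, POLE=zo, GRD=ki:
underlying: i-iliv-b-m-gs
1. 0 -> a / C _ C #: inserts after position(s) 8: iilivbmgas
2. i, u -> 0 / V _: fires at position(s) 2: ilivbmgas
surface: ilivbmgas

cell TOR=ak, RANK=ri, POLE=ib, GRD=ra:
underlying: i-iliv-niv-neg-bi
1. 0 -> a / C _ C #: no change
2. i, u -> 0 / V _: fires at position(s) 2: ilivnivnegbi
surface: ilivnivnegbi

cell TOR=ki, RANK=em, POLE=zo, GRD=ki:
underlying: t-iliv-n-m-gs
1. 0 -> a / C _ C #: inserts after position(s) 8: tilivnmgas
2. i, u -> 0 / V _: no change
surface: tilivnmgas

cell TOR=ak, RANK=ri, POLE=ib, GRD=ki:
underlying: i-iliv-niv-gir
1. 0 -> a / C _ C #: no change
2. i, u -> 0 / V _: fires at position(s) 2: ilivnivgir
surface: ilivnivgir

cell TOR=ak, RANK=zo, POLE=ib, GRD=ki:
underlying: i-iliv-b-gir
1. 0 -> a / C _ C #: no change
2. i, u -> 0 / V _: fires at position(s) 2: ilivbgir
surface: ilivbgir


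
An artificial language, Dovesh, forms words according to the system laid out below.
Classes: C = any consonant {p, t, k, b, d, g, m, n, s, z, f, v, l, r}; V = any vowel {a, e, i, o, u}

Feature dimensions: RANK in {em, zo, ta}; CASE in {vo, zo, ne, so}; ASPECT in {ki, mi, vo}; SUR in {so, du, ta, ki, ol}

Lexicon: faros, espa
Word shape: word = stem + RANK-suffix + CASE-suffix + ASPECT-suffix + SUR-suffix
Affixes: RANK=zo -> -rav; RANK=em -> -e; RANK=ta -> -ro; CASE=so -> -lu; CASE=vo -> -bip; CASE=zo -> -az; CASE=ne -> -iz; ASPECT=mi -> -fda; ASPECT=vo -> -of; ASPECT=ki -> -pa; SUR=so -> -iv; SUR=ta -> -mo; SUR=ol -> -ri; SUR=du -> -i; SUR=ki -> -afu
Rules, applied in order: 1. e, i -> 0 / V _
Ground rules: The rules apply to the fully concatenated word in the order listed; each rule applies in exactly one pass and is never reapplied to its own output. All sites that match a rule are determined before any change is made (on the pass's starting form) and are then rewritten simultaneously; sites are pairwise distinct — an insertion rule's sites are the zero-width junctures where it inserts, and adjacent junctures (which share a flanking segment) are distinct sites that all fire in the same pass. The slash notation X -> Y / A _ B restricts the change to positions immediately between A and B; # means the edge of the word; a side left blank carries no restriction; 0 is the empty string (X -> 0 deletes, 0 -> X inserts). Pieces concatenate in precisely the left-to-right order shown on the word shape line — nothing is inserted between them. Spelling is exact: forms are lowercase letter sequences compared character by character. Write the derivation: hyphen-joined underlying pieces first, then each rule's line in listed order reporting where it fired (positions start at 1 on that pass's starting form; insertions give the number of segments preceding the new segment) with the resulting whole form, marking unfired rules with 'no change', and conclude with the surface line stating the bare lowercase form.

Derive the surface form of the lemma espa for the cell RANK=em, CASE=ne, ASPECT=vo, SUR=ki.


underlying: espa-e-iz-of-afu
1. e, i -> 0 / V _: fires at position(s) 5, 6: espazofafu
surface: espazofafu


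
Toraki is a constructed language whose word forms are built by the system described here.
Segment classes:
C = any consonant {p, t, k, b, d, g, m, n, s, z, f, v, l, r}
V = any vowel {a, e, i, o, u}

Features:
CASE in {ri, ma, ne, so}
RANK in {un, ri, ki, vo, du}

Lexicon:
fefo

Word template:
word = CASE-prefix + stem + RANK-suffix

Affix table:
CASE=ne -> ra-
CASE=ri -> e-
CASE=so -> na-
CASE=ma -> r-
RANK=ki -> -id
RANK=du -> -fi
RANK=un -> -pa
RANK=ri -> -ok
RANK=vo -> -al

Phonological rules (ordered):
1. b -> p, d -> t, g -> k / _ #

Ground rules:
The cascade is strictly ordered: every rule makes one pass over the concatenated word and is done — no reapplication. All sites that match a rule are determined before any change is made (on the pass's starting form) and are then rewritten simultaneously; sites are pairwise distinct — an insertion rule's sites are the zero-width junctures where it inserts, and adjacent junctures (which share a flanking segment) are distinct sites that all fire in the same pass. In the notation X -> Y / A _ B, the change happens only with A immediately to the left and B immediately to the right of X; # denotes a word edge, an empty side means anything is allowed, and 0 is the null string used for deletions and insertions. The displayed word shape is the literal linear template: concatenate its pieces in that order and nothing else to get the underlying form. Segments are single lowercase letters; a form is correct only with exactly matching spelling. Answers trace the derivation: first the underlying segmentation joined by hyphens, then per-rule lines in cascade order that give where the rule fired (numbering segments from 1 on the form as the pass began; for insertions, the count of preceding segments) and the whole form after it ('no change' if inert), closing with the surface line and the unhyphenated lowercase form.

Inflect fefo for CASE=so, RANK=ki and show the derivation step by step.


underlying: na-fefo-id
1. b -> p, d -> t, g -> k / _ #: fires at position(s) 8: nafefoit
surface: nafefoit


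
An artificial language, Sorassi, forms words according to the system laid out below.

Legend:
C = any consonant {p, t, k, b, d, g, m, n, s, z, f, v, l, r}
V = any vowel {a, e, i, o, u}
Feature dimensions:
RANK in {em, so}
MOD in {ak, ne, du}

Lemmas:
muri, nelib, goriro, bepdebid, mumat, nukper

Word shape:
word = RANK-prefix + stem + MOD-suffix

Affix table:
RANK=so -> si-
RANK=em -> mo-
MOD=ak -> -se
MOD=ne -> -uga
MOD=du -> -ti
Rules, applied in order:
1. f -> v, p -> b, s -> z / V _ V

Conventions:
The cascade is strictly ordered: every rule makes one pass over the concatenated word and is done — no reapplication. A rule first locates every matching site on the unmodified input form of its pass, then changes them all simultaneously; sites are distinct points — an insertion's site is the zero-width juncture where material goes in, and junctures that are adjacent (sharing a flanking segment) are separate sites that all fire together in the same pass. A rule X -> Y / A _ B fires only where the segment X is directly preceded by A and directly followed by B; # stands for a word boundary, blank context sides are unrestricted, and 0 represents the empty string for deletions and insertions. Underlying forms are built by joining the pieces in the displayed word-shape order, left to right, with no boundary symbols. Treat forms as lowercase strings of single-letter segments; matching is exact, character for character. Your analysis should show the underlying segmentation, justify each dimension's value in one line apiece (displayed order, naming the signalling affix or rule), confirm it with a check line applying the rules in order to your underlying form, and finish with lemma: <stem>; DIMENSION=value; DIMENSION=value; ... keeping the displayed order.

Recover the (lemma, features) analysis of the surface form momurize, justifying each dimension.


underlying: mo-muri-se
RANK=em - signalled by the affix mo-
MOD=ak - signalled by the affix -se
check: momurise -> momurize
lemma: muri; RANK=em; MOD=ak


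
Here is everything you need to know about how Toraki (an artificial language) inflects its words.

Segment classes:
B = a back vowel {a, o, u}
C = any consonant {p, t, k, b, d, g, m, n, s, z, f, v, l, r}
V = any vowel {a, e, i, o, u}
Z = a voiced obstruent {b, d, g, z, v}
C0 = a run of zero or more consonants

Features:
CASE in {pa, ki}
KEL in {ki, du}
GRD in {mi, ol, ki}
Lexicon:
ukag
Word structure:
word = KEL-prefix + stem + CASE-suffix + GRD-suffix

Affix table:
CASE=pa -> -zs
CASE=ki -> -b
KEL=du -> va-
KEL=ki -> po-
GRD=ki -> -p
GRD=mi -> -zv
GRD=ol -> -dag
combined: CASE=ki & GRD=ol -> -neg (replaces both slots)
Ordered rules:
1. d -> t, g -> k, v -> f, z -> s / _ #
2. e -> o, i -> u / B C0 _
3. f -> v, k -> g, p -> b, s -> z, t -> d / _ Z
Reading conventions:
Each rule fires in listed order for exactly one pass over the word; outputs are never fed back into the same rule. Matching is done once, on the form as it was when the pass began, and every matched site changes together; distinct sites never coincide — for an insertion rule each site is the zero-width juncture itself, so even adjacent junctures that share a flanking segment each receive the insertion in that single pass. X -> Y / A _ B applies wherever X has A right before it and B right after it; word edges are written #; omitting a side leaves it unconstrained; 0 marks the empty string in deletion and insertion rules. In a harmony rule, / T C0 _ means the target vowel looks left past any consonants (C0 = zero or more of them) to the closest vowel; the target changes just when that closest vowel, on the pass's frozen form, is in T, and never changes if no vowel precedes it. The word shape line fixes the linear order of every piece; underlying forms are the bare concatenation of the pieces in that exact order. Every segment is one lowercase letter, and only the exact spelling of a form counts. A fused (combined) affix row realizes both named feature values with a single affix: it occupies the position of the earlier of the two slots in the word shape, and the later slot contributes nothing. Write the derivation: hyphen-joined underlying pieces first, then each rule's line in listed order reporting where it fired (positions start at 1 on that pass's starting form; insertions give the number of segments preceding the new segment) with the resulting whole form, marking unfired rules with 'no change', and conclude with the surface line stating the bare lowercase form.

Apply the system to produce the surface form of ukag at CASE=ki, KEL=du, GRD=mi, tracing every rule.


underlying: va-ukag-b-zv
1. d -> t, g -> k, v -> f, z -> s / _ #: fires at position(s) 9: vaukagbzf
2. e -> o, i -> u / B C0 _: no change
3. f -> v, k -> g, p -> b, s -> z, t -> d / _ Z: no change
surface: vaukagbzf


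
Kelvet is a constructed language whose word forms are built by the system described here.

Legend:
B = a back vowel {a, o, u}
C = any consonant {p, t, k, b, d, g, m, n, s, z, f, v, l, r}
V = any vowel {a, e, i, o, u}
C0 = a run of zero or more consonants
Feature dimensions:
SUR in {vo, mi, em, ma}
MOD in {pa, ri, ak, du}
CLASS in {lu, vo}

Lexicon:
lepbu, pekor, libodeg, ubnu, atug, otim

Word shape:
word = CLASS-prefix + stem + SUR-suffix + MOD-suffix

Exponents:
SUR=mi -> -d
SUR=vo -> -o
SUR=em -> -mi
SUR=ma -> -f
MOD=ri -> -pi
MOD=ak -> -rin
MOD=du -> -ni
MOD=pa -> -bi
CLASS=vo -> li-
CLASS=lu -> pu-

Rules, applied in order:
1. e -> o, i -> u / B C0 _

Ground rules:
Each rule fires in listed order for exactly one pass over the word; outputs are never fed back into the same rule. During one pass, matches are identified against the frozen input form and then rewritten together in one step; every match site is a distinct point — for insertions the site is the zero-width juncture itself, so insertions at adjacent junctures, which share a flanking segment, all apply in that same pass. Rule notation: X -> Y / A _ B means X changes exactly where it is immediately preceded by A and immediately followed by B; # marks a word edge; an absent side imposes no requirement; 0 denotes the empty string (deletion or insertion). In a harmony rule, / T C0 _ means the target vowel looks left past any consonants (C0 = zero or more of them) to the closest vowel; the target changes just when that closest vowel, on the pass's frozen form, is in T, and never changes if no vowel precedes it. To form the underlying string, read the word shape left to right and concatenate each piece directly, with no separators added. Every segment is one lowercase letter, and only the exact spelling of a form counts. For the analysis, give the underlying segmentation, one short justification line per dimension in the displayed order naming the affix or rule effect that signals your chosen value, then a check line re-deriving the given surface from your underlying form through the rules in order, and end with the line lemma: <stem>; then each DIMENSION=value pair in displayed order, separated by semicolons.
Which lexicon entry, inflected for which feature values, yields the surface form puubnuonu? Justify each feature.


underlying: pu-ubnu-o-ni
SUR=vo - signalled by the affix -o
MOD=du - signalled by the affix -ni
CLASS=lu - signalled by the affix pu-
check: puubnuoni -> puubnuonu
lemma: ubnu; SUR=vo; MOD=du; CLASS=lu
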